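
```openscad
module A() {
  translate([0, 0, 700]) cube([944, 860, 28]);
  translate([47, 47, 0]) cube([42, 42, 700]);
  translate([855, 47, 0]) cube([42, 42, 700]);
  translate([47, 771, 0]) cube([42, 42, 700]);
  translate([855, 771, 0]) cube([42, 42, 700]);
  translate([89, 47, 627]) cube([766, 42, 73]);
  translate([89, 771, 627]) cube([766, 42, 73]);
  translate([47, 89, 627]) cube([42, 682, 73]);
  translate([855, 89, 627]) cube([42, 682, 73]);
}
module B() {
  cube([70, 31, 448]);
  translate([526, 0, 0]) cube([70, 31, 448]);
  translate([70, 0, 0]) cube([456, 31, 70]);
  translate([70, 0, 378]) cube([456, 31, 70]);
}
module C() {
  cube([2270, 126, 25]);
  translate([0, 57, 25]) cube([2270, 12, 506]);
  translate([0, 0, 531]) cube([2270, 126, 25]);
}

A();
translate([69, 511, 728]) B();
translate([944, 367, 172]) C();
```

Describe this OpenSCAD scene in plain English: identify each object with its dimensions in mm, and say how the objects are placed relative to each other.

A is a table with a 944×860 mm rectangular top, 28 mm thick, top surface at z = 728 mm, supported by four 42×42 mm square legs, each inset 47 mm from the nearest pair of top edges, running from the floor. Four apron rails, 42 mm thick and 73 mm tall, run between adjacent legs with their top edges flush with the underside of the top and their outer faces flush with the legs' outer faces.

B is a picture frame with a 456×308 mm rectangular opening (x by z) and a uniform 70 mm border on every side. Frame depth is 31 mm along y. It is built from two vertical stiles running the full outside height and two horizontal rails spanning the gap between the stiles.

C is an I-beam lying along x, 2270 mm long. Overall section height 556 mm. Two flanges 126 mm wide (y) and 25 mm thick, one on the floor and one at the top; a web 12 mm thick runs between them, centred on the flange width.

The picture frame is on top of the table. The I-beam is beside the table with their tops flush at z = 728.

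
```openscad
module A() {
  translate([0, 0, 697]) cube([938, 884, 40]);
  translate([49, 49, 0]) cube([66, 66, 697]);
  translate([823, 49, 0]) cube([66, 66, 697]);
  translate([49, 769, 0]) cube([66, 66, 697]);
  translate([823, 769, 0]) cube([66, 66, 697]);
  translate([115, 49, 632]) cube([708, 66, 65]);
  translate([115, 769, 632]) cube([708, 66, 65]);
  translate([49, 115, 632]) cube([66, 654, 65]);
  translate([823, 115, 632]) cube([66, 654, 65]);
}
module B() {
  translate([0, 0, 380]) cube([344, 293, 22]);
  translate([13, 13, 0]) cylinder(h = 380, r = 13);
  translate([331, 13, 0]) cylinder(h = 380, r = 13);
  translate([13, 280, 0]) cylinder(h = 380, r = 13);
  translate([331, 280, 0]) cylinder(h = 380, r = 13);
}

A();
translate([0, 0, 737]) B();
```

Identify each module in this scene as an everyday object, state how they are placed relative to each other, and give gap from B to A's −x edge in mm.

A is a table. B is a stool. The stool is on top of the table. The gap from the stool to the table's −x edge is 0 mm.

The stool's min-x is at 0; the table's min-x is 0; gap = 0 mm.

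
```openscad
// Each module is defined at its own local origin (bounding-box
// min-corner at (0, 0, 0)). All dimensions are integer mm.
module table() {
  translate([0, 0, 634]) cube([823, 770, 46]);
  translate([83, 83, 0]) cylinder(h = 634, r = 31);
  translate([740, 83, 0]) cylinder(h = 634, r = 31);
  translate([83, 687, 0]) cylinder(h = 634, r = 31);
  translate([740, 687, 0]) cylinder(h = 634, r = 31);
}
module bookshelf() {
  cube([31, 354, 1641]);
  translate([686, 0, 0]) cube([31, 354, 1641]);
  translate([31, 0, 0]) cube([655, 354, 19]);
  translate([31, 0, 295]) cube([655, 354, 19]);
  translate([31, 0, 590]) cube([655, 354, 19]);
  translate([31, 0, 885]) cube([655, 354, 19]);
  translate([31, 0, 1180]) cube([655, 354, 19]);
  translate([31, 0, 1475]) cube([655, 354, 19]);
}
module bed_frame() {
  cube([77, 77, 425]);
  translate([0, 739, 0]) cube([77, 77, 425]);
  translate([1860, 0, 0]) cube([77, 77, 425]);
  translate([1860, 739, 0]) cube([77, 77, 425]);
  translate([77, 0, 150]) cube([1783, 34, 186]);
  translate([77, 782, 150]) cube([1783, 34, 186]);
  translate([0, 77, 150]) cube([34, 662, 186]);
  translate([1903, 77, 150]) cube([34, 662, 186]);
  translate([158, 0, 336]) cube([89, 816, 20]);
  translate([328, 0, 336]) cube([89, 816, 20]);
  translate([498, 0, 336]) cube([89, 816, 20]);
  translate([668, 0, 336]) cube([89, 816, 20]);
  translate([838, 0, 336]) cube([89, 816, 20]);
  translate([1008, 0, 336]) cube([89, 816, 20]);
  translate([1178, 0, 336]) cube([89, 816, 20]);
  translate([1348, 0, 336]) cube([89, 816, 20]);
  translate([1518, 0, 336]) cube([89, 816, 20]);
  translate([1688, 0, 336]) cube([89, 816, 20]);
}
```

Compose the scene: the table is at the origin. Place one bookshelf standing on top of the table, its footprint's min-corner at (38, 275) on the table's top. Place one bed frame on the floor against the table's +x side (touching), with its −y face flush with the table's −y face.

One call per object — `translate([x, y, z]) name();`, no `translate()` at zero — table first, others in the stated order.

table();
translate([38, 275, 680]) bookshelf();
translate([823, 0, 0]) bed_frame();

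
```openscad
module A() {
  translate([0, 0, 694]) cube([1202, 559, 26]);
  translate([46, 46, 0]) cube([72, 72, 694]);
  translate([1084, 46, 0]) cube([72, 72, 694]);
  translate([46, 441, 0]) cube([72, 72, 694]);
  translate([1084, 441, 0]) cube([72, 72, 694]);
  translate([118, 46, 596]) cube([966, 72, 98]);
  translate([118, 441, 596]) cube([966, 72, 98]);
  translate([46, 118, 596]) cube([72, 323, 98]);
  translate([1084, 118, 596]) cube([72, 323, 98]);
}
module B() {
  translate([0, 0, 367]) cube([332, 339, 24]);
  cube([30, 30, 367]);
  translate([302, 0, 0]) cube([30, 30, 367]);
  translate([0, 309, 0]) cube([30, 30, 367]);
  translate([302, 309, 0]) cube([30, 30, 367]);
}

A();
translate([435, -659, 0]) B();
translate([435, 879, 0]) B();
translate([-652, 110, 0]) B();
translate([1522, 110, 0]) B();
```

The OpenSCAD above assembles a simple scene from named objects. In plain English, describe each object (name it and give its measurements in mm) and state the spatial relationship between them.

A is a rectangular dining table. The top is 1202×559×26 mm with its upper surface at z = 720 mm. It stands on four 72×72 mm square legs, each inset 46 mm from the nearest pair of top edges, running from the floor to the underside of the top. Four apron rails, 72 mm thick and 98 mm tall, run between adjacent legs with their top edges flush with the underside of the top and their outer faces flush with the legs' outer faces.

B is a simple wooden stool: a rectangular seat 332 mm (x) by 339 mm (y), 24 mm thick, top face at z = 391 mm, on four square legs, each 30×30 mm in cross-section. The legs rest on z = 0, each flush with a corner of the seat.

Four stools sit around the table at the −y, +y, −x, +x sides.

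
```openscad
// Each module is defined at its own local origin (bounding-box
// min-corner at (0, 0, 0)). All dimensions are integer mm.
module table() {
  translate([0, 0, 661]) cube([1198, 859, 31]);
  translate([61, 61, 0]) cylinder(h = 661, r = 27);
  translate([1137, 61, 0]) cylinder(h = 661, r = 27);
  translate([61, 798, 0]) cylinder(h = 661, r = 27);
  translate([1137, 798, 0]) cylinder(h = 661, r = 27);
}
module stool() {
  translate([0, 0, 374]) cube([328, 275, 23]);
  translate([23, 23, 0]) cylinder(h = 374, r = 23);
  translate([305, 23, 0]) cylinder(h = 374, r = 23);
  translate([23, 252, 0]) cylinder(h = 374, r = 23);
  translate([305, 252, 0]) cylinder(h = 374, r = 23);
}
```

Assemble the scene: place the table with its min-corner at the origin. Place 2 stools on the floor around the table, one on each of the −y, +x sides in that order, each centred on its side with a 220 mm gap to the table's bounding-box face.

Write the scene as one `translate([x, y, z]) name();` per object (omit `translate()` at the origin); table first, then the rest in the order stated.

table();
translate([435, -495, 0]) stool();
translate([1418, 292, 0]) stool();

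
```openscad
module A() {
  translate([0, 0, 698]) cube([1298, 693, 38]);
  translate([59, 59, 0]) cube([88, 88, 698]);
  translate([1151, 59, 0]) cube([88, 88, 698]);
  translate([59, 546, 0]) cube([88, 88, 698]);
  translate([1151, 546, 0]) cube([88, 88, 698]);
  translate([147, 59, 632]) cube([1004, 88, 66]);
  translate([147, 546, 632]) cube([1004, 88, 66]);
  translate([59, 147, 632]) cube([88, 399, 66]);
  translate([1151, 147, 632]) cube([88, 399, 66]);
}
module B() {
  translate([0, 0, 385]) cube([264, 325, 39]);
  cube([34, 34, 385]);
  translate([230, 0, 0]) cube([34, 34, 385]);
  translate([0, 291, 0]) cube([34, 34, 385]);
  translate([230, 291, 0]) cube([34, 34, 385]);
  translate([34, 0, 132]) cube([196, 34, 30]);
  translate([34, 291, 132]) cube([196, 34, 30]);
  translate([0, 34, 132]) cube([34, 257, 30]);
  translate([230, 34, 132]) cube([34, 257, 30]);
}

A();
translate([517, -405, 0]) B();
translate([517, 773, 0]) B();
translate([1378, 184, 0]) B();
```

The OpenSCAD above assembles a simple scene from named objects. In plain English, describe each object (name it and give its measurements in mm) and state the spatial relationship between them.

A is a table with a 1298×693 mm rectangular top, 38 mm thick, top surface at z = 736 mm, supported by four 88×88 mm square legs, each inset 59 mm from the nearest pair of top edges, running from the floor. Four apron rails, 88 mm thick and 66 mm tall, run between adjacent legs with their top edges flush with the underside of the top and their outer faces flush with the legs' outer faces.

B is a simple wooden stool: a rectangular seat 264 mm (x) by 325 mm (y), 39 mm thick, top face at z = 424 mm, on four square legs, each 34×34 mm in cross-section. The legs rest on z = 0, each flush with a corner of the seat. Four stretchers, 34 mm wide and 30 mm tall, connect adjacent legs with their undersides at z = 132 mm, each running between the inner faces of the legs it joins and aligned with the legs' outer faces on the other axis.

Three stools sit around the table at the −y, +y, +x sides.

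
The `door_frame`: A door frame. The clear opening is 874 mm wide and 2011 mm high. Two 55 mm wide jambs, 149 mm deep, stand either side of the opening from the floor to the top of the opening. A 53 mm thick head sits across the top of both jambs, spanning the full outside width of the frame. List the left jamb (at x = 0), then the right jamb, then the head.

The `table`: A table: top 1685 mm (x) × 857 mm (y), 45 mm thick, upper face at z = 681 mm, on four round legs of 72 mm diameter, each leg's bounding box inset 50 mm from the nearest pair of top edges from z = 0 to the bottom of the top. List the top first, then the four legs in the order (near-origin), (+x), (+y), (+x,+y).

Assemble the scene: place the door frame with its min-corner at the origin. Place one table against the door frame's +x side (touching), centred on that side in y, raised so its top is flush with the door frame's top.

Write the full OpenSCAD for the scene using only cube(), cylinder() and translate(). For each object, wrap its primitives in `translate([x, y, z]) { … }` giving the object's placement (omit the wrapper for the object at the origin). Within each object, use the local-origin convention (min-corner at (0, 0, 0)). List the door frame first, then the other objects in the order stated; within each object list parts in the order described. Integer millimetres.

cube([55, 149, 2011]);
translate([929, 0, 0]) cube([55, 149, 2011]);
translate([0, 0, 2011]) cube([984, 149, 53]);
translate([984, -354, 1383]) {
  translate([0, 0, 636]) cube([1685, 857, 45]);
  translate([86, 86, 0]) cylinder(h = 636, r = 36);
  translate([1599, 86, 0]) cylinder(h = 636, r = 36);
  translate([86, 771, 0]) cylinder(h = 636, r = 36);
  translate([1599, 771, 0]) cylinder(h = 636, r = 36);
}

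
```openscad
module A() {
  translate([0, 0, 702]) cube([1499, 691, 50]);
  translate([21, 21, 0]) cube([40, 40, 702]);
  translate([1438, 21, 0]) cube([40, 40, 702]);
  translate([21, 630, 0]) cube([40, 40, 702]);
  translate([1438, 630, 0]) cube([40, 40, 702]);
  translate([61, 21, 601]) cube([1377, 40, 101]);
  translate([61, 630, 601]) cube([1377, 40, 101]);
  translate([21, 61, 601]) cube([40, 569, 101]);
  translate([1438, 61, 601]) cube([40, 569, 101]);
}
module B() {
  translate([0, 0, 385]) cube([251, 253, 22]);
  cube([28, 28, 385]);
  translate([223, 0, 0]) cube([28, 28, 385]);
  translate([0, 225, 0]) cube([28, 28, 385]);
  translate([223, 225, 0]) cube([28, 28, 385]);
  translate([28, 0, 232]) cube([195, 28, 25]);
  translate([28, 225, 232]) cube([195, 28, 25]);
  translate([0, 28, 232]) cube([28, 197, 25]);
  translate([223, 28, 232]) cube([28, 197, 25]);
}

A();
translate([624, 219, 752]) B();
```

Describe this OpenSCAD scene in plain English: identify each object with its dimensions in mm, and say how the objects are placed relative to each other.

A is a table: top 1499 mm (x) × 691 mm (y), 50 mm thick, upper face at z = 752 mm, on four 40×40 mm square legs, each inset 21 mm from the nearest pair of top edges, running from z = 0 to the bottom of the top. Four apron rails, 40 mm thick and 101 mm tall, run between adjacent legs with their top edges flush with the underside of the top and their outer faces flush with the legs' outer faces.

B is a four-legged stool. The seat is 251×253 mm, 22 mm thick, top at z = 407 mm. It stands on four square legs, each 28×28 mm in cross-section, from z = 0 to the seat underside, each flush with a corner of the seat. Four stretchers, 28 mm wide and 25 mm tall, connect adjacent legs with their undersides at z = 232 mm, each running between the inner faces of the legs it joins and aligned with the legs' outer faces on the other axis.

The stool is on top of the table, centred.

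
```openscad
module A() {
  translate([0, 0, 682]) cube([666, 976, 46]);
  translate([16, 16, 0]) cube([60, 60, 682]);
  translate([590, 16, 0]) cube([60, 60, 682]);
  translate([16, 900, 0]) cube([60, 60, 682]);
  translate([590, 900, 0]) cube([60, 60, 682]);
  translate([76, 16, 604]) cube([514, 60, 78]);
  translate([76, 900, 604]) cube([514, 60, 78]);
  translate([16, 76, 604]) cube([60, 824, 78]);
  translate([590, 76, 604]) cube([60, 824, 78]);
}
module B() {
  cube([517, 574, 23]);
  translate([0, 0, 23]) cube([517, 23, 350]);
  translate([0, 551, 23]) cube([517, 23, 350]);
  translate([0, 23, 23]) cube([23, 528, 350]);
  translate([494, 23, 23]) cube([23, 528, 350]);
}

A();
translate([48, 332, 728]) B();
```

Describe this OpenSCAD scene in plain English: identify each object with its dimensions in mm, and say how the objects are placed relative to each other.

A is a table: top 666 mm (x) × 976 mm (y), 46 mm thick, upper face at z = 728 mm, on four 60×60 mm square legs, each inset 16 mm from the nearest pair of top edges, running from z = 0 to the bottom of the top. Four apron rails, 60 mm thick and 78 mm tall, run between adjacent legs with their top edges flush with the underside of the top and their outer faces flush with the legs' outer faces.

B is an open storage box with external size 517×574×373 mm and wall thickness 23 mm (the base is also 23 mm thick). The base covers the whole footprint; the four walls stand on the base, with the y-facing walls full-width and the x-facing walls fitting between their inner faces.

The open box is on top of the table.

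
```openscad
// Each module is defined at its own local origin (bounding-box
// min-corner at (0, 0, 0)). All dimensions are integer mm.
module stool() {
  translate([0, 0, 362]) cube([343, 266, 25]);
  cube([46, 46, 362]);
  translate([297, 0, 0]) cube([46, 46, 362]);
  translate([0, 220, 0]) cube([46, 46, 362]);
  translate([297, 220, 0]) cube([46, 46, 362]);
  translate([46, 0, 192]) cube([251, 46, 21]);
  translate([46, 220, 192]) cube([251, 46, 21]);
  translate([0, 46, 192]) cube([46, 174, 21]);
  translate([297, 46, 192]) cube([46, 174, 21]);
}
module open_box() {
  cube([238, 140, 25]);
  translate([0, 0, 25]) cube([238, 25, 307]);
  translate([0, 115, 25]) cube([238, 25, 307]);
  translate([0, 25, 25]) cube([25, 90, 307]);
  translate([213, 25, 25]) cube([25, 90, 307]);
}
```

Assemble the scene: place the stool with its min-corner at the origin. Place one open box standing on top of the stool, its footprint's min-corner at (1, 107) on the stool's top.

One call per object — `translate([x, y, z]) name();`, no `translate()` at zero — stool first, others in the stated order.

stool();
translate([1, 107, 387]) open_box();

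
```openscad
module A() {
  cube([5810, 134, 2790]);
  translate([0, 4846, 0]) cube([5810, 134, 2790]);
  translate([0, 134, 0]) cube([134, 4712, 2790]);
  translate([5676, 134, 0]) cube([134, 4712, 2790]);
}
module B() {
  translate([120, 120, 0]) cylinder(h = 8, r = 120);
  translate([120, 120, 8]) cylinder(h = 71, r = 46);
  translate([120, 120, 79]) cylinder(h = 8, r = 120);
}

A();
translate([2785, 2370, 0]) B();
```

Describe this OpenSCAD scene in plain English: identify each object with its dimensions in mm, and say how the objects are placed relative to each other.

A is a box-shaped house frame (walls only): outside footprint 5810×4980 mm, wall height 2790 mm, wall thickness 134 mm. The two y-facing walls run the full x-width; the two x-facing walls fit between the inner faces of the y-facing walls.

B is a spool: two coaxial disc flanges of radius 120 mm and thickness 8 mm, joined by a core cylinder of radius 46 mm and height 71 mm. The lower flange rests on z = 0 and the three cylinders share a vertical axis.

The spool sits inside the house frame, centred.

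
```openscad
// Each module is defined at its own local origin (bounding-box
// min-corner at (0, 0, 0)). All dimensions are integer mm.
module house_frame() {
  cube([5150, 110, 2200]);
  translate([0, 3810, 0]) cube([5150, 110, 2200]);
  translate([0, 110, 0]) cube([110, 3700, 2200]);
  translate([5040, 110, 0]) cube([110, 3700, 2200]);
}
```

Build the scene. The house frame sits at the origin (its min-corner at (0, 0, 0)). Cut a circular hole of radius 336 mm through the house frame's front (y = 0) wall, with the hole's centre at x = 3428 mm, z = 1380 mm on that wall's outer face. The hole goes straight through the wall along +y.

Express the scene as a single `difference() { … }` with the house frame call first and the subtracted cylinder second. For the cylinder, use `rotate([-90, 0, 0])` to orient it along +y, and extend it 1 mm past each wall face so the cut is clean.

difference() {
  house_frame();
  translate([3428, -1, 1380]) rotate([-90, 0, 0]) cylinder(h = 112, r = 336);
}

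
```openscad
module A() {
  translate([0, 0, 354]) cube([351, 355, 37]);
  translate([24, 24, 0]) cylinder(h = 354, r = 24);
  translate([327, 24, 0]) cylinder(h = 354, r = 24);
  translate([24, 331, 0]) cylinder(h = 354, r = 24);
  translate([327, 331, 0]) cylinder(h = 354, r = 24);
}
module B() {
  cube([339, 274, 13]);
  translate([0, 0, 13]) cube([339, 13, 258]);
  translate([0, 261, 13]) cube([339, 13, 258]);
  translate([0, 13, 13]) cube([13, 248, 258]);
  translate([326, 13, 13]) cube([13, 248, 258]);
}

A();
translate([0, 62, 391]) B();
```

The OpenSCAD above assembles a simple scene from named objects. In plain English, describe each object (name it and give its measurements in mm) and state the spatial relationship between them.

A is a four-legged stool. The seat is a 351×355×37 mm slab whose top surface is at z = 391 mm; four round legs, each 48 mm in diameter, run from the floor (z = 0) to the underside of the seat, each leg's axis is inset half a diameter from the nearest pair of seat edges (so the leg's bounding box is flush with the corner).

B is an open storage box with external size 339×274×271 mm and wall thickness 13 mm (the base is also 13 mm thick). The base covers the whole footprint; the four walls stand on the base, with the y-facing walls full-width and the x-facing walls fitting between their inner faces.

The open box is on top of the stool.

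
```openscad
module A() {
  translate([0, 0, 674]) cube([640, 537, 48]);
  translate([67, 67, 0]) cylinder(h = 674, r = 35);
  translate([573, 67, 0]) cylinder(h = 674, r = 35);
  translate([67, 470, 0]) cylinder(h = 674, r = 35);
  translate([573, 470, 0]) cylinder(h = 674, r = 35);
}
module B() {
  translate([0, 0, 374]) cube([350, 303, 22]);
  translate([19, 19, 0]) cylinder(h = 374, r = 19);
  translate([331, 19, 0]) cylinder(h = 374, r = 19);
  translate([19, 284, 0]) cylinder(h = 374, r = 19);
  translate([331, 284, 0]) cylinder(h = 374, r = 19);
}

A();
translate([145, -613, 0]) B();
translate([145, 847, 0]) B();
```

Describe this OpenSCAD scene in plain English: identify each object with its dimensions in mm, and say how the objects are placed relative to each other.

A is a table: top 640 mm (x) × 537 mm (y), 48 mm thick, upper face at z = 722 mm, on four round legs of 70 mm diameter, each leg's bounding box inset 32 mm from the nearest pair of top edges, running from z = 0 to the bottom of the top.

B is a simple wooden stool: a rectangular seat 350 mm (x) by 303 mm (y), 22 mm thick, top face at z = 396 mm, on four round legs, each 38 mm in diameter. The legs rest on z = 0, each leg's axis is inset half a diameter from the nearest pair of seat edges (so the leg's bounding box is flush with the corner).

Two stools sit around the table at the −y, +y sides.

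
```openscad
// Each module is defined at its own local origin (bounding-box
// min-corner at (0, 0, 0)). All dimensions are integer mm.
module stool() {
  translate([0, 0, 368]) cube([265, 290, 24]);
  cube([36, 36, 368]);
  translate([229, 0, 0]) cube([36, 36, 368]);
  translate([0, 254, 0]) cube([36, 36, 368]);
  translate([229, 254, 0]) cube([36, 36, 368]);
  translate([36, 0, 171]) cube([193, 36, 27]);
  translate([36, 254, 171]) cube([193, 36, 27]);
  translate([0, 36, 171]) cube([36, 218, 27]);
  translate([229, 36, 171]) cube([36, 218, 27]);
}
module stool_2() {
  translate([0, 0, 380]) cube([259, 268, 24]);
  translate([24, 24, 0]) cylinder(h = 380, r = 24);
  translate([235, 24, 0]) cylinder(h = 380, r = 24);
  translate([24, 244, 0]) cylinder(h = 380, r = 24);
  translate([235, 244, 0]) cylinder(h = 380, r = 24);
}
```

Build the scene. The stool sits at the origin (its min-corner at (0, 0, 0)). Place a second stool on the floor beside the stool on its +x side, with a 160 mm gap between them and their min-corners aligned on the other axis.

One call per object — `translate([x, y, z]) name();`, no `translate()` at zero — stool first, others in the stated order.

stool();
translate([425, 0, 0]) stool_2();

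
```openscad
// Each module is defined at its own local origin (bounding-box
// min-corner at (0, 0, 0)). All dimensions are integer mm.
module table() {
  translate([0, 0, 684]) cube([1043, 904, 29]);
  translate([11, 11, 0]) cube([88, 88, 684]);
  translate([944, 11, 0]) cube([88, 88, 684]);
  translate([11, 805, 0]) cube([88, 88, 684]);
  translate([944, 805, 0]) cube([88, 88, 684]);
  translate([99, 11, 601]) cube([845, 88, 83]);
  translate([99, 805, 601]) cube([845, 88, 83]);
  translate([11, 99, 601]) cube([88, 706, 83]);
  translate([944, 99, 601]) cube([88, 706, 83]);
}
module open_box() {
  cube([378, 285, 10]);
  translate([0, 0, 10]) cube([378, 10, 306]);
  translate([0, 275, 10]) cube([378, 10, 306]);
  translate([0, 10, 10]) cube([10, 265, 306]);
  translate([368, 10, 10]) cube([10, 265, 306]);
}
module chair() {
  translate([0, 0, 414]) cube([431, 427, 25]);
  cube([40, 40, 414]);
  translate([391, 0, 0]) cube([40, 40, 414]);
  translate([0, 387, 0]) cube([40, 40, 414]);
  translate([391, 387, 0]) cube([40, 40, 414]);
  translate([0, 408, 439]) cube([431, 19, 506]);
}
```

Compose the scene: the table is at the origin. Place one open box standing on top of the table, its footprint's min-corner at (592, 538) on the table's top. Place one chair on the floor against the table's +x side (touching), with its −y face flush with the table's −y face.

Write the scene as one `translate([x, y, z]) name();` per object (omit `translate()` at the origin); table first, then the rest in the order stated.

table();
translate([592, 538, 713]) open_box();
translate([1043, 0, 0]) chair();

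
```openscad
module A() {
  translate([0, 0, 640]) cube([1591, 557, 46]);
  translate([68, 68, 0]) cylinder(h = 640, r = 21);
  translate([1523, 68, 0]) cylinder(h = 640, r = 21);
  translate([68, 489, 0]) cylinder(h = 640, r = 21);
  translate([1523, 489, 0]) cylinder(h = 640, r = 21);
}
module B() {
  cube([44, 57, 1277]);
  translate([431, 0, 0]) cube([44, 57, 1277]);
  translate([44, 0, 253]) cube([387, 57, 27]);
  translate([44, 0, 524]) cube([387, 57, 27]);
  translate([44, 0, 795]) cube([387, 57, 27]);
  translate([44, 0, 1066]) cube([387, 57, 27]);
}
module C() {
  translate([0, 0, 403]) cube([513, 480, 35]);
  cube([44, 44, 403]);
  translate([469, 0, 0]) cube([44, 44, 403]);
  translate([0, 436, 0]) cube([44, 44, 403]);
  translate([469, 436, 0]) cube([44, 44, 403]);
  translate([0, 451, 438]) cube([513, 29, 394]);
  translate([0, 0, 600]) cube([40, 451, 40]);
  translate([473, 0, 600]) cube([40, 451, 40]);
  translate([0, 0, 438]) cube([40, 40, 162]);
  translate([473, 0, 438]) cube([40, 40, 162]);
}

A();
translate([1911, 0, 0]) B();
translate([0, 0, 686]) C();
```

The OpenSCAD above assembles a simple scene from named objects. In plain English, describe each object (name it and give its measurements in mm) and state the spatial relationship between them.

A is a rectangular dining table. The top is 1591×557×46 mm with its upper surface at z = 686 mm. It stands on four round legs of 42 mm diameter, each leg's bounding box inset 47 mm from the nearest pair of top edges, running from the floor to the underside of the top.

B is a straight ladder. Two 44×57 mm vertical rails, 1277 mm tall, stand 475 mm apart (outside-to-outside) with their front faces coplanar on the −y side. 4 rungs, each 57 mm deep and 27 mm tall, span between the inner faces of the rails, front faces flush with the rails. The lowest rung's underside is at z = 253 mm and rungs are spaced 271 mm apart (underside to underside).

C is a chair. The seat is a 513×480×35 mm slab with its top at z = 438 mm, on four 44×44 mm corner legs (flush with the seat edges, standing on z = 0). A flat backrest 29 mm thick, 394 mm tall, spans the full seat width and rises from the seat top along its +y edge, rear face flush with the rear of the seat. Two armrests of 40×40 mm section run along each side from the seat's front edge to the front of the backrest, top faces 202 mm above the seat top and outer faces flush with the seat's x-edges; a 40×40 mm post under the front of each armrest stands on the seat at the front corner.

The ladder is on the floor beside the table on its +x side. The chair is on top of the table.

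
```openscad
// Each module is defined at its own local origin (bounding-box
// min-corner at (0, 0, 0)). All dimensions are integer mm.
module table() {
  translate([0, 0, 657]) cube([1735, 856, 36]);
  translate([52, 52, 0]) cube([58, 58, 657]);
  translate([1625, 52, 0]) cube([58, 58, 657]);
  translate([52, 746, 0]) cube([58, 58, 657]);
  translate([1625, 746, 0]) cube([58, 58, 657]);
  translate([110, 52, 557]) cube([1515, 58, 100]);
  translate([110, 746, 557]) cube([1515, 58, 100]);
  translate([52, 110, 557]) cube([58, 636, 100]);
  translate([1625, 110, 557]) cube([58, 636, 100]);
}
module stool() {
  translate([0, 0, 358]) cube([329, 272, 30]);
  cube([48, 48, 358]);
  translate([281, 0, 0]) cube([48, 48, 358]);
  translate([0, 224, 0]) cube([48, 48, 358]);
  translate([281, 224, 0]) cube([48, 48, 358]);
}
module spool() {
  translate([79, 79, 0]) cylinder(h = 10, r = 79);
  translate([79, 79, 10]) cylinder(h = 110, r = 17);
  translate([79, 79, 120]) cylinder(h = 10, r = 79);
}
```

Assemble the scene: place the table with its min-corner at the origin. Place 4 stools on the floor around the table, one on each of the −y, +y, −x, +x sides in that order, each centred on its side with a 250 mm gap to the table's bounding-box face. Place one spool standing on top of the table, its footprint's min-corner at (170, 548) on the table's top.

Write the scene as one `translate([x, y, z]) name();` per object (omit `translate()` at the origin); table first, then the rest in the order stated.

table();
translate([703, -522, 0]) stool();
translate([703, 1106, 0]) stool();
translate([-579, 292, 0]) stool();
translate([1985, 292, 0]) stool();
translate([170, 548, 693]) spool();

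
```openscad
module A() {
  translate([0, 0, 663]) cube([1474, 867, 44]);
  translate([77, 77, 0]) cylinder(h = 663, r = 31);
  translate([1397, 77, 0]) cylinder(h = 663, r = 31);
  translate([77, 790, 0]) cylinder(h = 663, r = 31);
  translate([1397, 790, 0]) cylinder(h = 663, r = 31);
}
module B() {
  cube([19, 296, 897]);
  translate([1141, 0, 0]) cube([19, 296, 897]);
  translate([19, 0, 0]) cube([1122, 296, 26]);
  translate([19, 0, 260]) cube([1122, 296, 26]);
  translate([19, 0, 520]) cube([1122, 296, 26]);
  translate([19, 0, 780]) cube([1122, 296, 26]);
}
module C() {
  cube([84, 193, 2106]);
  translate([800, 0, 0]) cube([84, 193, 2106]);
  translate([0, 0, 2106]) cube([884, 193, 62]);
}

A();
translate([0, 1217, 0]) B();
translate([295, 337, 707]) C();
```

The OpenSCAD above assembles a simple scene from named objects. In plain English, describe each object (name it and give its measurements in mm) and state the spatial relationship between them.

A is a rectangular dining table. The top is 1474×867×44 mm with its upper surface at z = 707 mm. It stands on four round legs of 62 mm diameter, each leg's bounding box inset 46 mm from the nearest pair of top edges, running from the floor to the underside of the top.

B is an open bookshelf. Two side panels, each 19 mm thick, 296 mm deep and 897 mm tall, stand 1160 mm apart (outside-to-outside). Between them sit 4 shelves, each 26 mm thick and 296 mm deep, spanning the full gap between the sides. The bottom shelf rests on the floor (its underside at z = 0) and the clear gap between one shelf's top and the next shelf's underside is 234 mm.

C is a rectangular door frame: two vertical jambs of 84×193 mm section, 2106 mm tall, with a clear opening 716 mm wide between their inner faces. A header 62 mm tall and 193 mm deep lies on top of the jambs and spans the full outside width.

The bookshelf is on the floor beside the table on its +y side. The door frame is on top of the table, centred.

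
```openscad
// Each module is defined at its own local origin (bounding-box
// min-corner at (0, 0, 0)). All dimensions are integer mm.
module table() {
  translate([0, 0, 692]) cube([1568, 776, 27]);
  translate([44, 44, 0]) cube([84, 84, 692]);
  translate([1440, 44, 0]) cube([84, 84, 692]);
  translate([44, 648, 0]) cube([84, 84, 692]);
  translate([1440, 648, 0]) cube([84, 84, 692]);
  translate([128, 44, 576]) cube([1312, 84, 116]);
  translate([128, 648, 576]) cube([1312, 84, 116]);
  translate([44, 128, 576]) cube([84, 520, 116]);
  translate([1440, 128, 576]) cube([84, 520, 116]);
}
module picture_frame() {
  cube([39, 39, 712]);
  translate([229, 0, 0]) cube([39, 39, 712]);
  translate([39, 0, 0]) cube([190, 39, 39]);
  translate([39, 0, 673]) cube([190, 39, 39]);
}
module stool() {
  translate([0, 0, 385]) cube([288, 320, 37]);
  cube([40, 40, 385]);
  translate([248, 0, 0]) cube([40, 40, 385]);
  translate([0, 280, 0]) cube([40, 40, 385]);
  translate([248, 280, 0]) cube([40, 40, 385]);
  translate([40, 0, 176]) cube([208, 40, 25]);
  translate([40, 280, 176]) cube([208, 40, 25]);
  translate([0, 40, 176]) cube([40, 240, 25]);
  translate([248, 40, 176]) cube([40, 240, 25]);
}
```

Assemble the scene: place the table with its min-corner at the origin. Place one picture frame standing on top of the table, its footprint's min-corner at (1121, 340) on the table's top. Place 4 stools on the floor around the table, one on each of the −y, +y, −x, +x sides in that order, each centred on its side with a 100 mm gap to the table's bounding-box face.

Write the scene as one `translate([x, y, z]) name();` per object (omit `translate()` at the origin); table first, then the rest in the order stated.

table();
translate([1121, 340, 719]) picture_frame();
translate([640, -420, 0]) stool();
translate([640, 876, 0]) stool();
translate([-388, 228, 0]) stool();
translate([1668, 228, 0]) stool();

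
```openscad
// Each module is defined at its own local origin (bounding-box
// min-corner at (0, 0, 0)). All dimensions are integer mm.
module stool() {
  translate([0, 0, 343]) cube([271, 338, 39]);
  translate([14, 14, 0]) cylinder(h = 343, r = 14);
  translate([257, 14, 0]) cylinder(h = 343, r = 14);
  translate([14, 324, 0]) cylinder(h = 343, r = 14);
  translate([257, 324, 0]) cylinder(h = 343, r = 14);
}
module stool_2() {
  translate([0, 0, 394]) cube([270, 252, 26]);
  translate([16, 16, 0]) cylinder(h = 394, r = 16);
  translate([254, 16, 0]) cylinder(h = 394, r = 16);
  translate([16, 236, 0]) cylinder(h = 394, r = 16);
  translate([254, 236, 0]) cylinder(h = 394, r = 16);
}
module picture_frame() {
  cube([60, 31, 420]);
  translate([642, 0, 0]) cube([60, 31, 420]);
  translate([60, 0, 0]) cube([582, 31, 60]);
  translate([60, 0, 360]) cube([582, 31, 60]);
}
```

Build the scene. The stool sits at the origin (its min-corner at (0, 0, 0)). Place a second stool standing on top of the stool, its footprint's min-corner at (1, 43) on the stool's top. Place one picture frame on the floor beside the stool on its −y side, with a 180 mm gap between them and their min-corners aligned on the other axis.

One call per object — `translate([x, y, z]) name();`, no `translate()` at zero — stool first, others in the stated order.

stool();
translate([1, 43, 382]) stool_2();
translate([0, -211, 0]) picture_frame();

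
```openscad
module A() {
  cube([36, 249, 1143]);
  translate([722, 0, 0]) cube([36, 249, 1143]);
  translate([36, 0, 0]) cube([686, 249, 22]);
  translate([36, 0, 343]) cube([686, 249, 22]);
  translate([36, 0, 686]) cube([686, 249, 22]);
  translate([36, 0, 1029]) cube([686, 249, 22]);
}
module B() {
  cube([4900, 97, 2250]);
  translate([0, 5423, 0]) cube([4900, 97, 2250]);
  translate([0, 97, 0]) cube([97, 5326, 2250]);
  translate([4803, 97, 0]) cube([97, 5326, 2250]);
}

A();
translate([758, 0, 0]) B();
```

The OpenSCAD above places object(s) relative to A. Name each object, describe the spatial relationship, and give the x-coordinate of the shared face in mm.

A is a bookshelf. B is a house frame. The house frame is against the bookshelf's +x side, with their −y faces flush. The x-coordinate of the shared face is 758 mm.

The bookshelf's +x face and the house frame's −x face are both at x = 758 mm.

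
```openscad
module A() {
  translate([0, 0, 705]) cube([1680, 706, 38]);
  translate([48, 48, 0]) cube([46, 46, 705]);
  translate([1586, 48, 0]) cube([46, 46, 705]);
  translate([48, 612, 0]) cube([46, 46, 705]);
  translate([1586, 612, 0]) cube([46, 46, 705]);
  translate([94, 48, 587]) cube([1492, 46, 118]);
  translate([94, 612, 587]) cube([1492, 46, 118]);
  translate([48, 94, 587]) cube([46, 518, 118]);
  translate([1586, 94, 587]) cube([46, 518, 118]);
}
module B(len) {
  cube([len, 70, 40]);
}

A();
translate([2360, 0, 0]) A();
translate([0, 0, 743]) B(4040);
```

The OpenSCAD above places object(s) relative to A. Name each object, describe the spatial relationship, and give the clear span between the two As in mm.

A is a table. B is a beam. A beam spans the tops of two tables. The clear span between the two tables is 680 mm.

Second table starts at x = 2360; first ends at x = 1680; clear span = 2360 − 1680 = 680 mm.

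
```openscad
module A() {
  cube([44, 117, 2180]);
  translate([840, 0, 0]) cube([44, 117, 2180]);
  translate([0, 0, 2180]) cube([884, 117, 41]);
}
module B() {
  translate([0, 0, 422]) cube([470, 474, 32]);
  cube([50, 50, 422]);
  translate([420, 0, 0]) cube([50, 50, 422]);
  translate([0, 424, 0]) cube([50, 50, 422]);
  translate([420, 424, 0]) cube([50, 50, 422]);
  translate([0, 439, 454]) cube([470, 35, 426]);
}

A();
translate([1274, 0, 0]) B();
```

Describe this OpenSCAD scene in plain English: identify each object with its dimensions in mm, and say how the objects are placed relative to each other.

A is a rectangular door frame: two vertical jambs of 44×117 mm section, 2180 mm tall, with a clear opening 796 mm wide between their inner faces. A header 41 mm tall and 117 mm deep lies on top of the jambs and spans the full outside width.

B is a chair: 470×474 mm seat, 32 mm thick, top at z = 454 mm, on four 50 mm square corner legs flush with the seat edges. A 35 mm thick backrest slab spans the full seat width, extending 426 mm above the seat top, its back face flush with the seat's +y edge.

The chair is on the floor beside the door frame on its +x side.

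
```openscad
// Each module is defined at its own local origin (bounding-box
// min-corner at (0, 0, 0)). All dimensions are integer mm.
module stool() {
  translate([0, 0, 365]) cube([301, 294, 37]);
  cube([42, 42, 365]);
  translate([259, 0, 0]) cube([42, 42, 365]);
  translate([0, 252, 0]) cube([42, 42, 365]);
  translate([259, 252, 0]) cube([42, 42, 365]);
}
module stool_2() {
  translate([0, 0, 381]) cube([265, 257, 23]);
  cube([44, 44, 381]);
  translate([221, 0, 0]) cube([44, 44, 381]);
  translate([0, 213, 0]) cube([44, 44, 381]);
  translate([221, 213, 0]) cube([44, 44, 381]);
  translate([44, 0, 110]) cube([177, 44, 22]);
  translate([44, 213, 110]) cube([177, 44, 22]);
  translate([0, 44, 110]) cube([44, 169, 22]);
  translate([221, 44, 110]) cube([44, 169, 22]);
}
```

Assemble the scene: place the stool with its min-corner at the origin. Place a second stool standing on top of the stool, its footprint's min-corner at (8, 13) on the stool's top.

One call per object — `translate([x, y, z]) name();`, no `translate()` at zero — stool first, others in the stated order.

stool();
translate([8, 13, 402]) stool_2();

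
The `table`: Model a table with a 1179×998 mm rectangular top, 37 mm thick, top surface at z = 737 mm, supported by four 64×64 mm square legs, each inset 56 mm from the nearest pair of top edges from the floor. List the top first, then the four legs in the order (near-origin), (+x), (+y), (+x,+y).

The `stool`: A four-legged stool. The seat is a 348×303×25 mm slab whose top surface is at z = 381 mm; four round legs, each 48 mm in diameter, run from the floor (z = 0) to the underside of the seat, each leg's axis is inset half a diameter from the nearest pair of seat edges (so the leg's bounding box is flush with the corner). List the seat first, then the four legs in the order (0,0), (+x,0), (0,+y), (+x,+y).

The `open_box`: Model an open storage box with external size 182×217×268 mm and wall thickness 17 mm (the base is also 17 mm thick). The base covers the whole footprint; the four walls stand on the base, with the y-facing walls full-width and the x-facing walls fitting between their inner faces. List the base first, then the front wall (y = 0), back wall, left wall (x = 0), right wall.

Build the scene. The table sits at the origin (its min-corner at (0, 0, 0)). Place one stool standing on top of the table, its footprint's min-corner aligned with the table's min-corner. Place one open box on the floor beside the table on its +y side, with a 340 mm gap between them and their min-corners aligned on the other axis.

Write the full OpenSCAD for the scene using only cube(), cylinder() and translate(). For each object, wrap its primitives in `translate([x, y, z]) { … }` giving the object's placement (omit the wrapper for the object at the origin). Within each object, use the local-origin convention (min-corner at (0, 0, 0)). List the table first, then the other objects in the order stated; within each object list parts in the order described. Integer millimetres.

translate([0, 0, 700]) cube([1179, 998, 37]);
translate([56, 56, 0]) cube([64, 64, 700]);
translate([1059, 56, 0]) cube([64, 64, 700]);
translate([56, 878, 0]) cube([64, 64, 700]);
translate([1059, 878, 0]) cube([64, 64, 700]);
translate([0, 0, 737]) {
  translate([0, 0, 356]) cube([348, 303, 25]);
  translate([24, 24, 0]) cylinder(h = 356, r = 24);
  translate([324, 24, 0]) cylinder(h = 356, r = 24);
  translate([24, 279, 0]) cylinder(h = 356, r = 24);
  translate([324, 279, 0]) cylinder(h = 356, r = 24);
}
translate([0, 1338, 0]) {
  cube([182, 217, 17]);
  translate([0, 0, 17]) cube([182, 17, 251]);
  translate([0, 200, 17]) cube([182, 17, 251]);
  translate([0, 17, 17]) cube([17, 183, 251]);
  translate([165, 17, 17]) cube([17, 183, 251]);
}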